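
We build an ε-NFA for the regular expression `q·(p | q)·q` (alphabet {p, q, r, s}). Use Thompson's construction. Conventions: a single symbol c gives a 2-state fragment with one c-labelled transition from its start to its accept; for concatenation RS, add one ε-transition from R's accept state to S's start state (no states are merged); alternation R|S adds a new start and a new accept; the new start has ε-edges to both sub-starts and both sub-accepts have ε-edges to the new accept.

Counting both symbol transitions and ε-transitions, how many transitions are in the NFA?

Recursing over subexpressions:
Each of the 4 symbol leaves contributes 1 transition (1 symbol, 0 ε).
  p | q : 6 transitions (2 symbol, 4 ε)
  q·(p | q)·q : 10 transitions (4 symbol, 6 ε)

10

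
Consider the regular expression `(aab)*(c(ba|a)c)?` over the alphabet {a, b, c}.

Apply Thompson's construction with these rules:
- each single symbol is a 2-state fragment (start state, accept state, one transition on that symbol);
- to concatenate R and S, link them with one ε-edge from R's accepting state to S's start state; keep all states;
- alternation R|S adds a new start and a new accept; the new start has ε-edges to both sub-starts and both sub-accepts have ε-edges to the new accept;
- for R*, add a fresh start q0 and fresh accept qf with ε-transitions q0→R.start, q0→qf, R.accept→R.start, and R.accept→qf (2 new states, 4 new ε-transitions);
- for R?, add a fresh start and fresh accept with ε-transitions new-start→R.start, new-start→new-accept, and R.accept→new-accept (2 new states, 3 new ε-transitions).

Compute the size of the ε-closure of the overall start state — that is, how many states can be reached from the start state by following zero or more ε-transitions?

6

Let C(F) = |ε-closure(F.start)| within fragment F, and note whether F accepts ε. Symbol fragments have C = 1 and do not accept ε. Then:
  aab — |closure| equals the left operand's closure size = 1 (its accept is not ε-reachable, so the closure stops there)
  (aab)* — new start has ε-edges to the inner start and to the new accept, so |closure| = 2 + 1 = 3
  ba — same as the first factor's closure: |closure| = 1
  ba|a — new start ε-reaches every alternative's start; none of them accept ε, so the new accept is not reached: |closure| = 1 + 1 + 1 = 3
  c(ba|a)c — |closure| equals the left operand's closure size = 1 (its accept is not ε-reachable, so the closure stops there)
  (c(ba|a)c)? — |closure| = 1 (new start) + 1 (body) + 1 (new accept, via ε) = 3
  (aab)*(c(ba|a)c)? — the left operand accepts ε, so the closure extends into the next operand (via the concat ε-link); |closure| = 3 + 3 = 6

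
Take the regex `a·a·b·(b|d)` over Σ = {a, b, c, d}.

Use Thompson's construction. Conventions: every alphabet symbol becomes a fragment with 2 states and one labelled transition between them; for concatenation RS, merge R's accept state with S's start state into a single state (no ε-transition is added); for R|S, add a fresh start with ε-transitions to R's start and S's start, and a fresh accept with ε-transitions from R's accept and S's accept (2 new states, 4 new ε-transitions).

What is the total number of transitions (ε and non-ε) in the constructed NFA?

Recursing over subexpressions:
Each of the 5 symbol leaves contributes 1 transition (1 symbol, 0 ε).
  b|d — 6 transitions (2 symbol, 4 ε)
  a·a·b·(b|d) — 9 transitions (5 symbol, 4 ε)

9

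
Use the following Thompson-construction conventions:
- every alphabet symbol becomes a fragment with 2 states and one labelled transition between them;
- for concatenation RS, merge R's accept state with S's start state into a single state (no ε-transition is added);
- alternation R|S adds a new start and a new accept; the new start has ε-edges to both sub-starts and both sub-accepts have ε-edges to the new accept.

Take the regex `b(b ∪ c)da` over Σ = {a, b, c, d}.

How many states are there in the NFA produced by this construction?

9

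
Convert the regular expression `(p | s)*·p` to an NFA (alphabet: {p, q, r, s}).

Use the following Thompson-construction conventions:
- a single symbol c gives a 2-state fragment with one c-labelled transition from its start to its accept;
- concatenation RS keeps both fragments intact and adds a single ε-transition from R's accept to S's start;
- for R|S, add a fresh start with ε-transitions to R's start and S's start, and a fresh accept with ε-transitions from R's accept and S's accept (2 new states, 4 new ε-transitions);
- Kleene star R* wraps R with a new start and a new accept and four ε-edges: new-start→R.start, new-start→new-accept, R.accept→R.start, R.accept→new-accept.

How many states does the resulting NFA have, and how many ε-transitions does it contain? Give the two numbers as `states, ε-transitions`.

10, 9

Recursing over subexpressions:
Each of the 3 symbol leaves contributes 2 states and 0 ε-transitions.
  p | s = 6 states, 4 ε-transitions
  (p | s)* = 8 states, 8 ε-transitions
  (p | s)*·p = 10 states, 9 ε-transitions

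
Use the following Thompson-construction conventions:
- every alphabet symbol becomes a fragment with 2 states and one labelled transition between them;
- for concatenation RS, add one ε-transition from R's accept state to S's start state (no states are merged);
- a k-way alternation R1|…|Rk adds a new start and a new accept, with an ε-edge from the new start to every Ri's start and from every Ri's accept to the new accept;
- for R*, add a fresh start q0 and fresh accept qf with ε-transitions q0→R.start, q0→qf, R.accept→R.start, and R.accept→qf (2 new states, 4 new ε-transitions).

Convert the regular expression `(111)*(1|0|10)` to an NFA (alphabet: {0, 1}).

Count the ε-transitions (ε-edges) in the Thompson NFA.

Building bottom-up:
Each of the 7 symbol leaves contributes 0 ε-transitions.
  111 → 2 ε-transitions
  (111)* → 6 ε-transitions
  10 → 1 ε-transition
  1|0|10 → 7 ε-transitions
  (111)*(1|0|10) → 14 ε-transitions

14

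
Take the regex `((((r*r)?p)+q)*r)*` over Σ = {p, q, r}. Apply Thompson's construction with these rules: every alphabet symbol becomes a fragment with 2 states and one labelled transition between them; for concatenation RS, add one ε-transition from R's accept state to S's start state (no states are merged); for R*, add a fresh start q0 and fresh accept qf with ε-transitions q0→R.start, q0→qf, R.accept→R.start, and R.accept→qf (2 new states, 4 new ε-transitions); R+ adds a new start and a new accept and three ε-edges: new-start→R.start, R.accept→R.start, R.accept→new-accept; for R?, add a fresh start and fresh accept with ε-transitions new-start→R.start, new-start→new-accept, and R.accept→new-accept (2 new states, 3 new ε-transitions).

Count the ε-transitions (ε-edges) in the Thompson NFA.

Per subexpression:
Each of the 5 symbol leaves contributes 0 ε-transitions.
  r* : 4 ε-transitions
  r*r : 5 ε-transitions
  (r*r)? : 8 ε-transitions
  (r*r)?p : 9 ε-transitions
  ((r*r)?p)+ : 12 ε-transitions
  ((r*r)?p)+q : 13 ε-transitions
  (((r*r)?p)+q)* : 17 ε-transitions
  (((r*r)?p)+q)*r : 18 ε-transitions
  ((((r*r)?p)+q)*r)* : 22 ε-transitions

22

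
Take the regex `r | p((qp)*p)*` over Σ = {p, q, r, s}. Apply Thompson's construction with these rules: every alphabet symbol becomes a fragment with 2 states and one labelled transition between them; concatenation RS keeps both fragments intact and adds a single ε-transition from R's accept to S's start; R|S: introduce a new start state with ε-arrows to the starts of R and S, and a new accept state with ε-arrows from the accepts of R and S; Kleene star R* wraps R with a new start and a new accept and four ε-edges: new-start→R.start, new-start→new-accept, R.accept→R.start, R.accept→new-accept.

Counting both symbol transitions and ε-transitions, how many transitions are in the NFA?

20

Building bottom-up:
Each of the 5 symbol leaves contributes 1 transition (1 symbol, 0 ε).
  qp = 3 transitions (2 symbol, 1 ε)
  (qp)* = 7 transitions (2 symbol, 5 ε)
  (qp)*p = 9 transitions (3 symbol, 6 ε)
  ((qp)*p)* = 13 transitions (3 symbol, 10 ε)
  p((qp)*p)* = 15 transitions (4 symbol, 11 ε)
  r | p((qp)*p)* = 20 transitions (5 symbol, 15 ε)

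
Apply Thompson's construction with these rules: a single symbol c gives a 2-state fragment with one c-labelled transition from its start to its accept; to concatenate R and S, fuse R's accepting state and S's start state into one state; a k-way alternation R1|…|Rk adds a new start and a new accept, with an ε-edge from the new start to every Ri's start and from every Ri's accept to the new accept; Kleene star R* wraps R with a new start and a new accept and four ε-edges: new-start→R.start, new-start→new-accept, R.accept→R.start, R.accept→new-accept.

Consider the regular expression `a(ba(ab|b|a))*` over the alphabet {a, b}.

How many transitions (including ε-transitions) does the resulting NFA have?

Recursing over subexpressions:
Each of the 7 symbol leaves contributes 1 transition (1 symbol, 0 ε).
  ab = 2 transitions (2 symbol, 0 ε)
  ab|b|a = 10 transitions (4 symbol, 6 ε)
  ba(ab|b|a) = 12 transitions (6 symbol, 6 ε)
  (ba(ab|b|a))* = 16 transitions (6 symbol, 10 ε)
  a(ba(ab|b|a))* = 17 transitions (7 symbol, 10 ε)

17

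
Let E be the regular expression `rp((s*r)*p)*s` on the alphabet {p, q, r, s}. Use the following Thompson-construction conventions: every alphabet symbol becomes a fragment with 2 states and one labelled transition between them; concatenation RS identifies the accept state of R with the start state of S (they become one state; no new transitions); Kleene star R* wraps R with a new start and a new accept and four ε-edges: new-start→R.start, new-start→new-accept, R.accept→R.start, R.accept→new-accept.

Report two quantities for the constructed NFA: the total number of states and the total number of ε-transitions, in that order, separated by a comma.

13, 12

Per subexpression:
Each of the 6 symbol leaves contributes 2 states and 0 ε-transitions.
  s* — 4 states, 4 ε-transitions
  s*r — 5 states, 4 ε-transitions
  (s*r)* — 7 states, 8 ε-transitions
  (s*r)*p — 8 states, 8 ε-transitions
  ((s*r)*p)* — 10 states, 12 ε-transitions
  rp((s*r)*p)*s — 13 states, 12 ε-transitions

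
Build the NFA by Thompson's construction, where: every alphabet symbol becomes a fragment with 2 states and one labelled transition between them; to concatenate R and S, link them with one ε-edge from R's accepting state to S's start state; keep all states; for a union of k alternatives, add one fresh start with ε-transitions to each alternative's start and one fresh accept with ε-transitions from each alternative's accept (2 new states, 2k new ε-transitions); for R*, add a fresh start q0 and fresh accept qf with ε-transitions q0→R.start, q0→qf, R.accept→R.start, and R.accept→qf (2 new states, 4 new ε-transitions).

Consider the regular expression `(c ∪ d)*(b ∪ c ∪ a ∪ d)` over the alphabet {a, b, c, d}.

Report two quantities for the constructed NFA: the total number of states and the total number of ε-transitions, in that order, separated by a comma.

18, 17

Building bottom-up:
Each of the 6 symbol leaves contributes 2 states and 0 ε-transitions.
  c ∪ d : 6 states, 4 ε-transitions
  (c ∪ d)* : 8 states, 8 ε-transitions
  b ∪ c ∪ a ∪ d : 10 states, 8 ε-transitions
  (c ∪ d)*(b ∪ c ∪ a ∪ d) : 18 states, 17 ε-transitions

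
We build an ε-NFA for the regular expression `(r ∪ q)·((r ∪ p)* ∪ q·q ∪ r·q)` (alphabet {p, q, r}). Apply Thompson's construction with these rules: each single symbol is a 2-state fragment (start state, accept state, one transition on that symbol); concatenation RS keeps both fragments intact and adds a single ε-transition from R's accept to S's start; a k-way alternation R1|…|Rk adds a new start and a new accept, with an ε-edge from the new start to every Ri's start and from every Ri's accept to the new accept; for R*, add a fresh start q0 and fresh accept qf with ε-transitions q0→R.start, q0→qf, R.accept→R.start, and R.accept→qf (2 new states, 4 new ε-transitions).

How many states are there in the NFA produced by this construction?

24

By structural recursion:
Each of the 8 symbol leaves contributes a 2-state fragment.
  r ∪ q : 6 states
  r ∪ p : 6 states
  (r ∪ p)* : 8 states
  q·q : 4 states
  r·q : 4 states
  (r ∪ p)* ∪ q·q ∪ r·q : 18 states
  (r ∪ q)·((r ∪ p)* ∪ q·q ∪ r·q) : 24 states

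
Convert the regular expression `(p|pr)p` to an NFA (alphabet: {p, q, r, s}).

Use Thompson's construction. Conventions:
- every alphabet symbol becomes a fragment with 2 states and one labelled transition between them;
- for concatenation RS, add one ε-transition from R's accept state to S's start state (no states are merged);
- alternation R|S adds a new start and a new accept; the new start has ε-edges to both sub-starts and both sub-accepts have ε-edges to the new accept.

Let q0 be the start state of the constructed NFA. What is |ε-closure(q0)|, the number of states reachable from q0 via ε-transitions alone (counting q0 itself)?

3

Work bottom-up. For each fragment F, track |ε-closure(F.start)| and whether F's accept lies in that closure (i.e. whether F accepts ε). A single-symbol fragment has closure size 1 and does not accept ε.
  pr → same as the first factor's closure: |closure| = 1
  p|pr → new start ε-reaches every alternative's start; none of them accept ε, so the new accept is not reached: |closure| = 1 + 1 + 1 = 3
  (p|pr)p → |closure| equals the left operand's closure size = 3 (its accept is not ε-reachable, so the closure stops there)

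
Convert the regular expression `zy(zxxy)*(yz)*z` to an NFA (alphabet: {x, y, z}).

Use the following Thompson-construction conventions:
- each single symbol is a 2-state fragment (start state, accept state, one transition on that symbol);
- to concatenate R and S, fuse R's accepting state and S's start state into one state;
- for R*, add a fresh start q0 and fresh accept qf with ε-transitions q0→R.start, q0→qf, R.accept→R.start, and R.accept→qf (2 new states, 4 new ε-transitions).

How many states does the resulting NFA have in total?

Bottom-up over the parse tree:
Each of the 9 symbol leaves contributes a 2-state fragment.
  zxxy : 5 states
  (zxxy)* : 7 states
  yz : 3 states
  (yz)* : 5 states
  zy(zxxy)*(yz)*z : 14 states

14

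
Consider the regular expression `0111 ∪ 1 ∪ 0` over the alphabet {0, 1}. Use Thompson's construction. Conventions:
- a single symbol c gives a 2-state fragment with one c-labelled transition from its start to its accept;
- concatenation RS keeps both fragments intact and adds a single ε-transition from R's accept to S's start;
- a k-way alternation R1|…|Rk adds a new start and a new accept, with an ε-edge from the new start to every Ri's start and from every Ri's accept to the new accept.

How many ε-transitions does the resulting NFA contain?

Building bottom-up:
Each of the 6 symbol leaves contributes 0 ε-transitions.
  0111 : 3 ε-transitions
  0111 ∪ 1 ∪ 0 : 9 ε-transitions

9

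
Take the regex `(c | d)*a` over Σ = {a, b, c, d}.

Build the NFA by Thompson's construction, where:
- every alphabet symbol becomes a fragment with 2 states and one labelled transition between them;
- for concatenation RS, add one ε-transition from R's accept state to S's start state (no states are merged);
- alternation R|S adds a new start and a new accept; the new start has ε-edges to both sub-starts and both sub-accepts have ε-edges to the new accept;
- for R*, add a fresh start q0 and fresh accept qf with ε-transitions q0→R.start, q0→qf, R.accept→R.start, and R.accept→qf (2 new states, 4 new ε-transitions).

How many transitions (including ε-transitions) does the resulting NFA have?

12

Bottom-up over the parse tree:
Each of the 3 symbol leaves contributes 1 transition (1 symbol, 0 ε).
  c | d : 6 transitions (2 symbol, 4 ε)
  (c | d)* : 10 transitions (2 symbol, 8 ε)
  (c | d)*a : 12 transitions (3 symbol, 9 ε)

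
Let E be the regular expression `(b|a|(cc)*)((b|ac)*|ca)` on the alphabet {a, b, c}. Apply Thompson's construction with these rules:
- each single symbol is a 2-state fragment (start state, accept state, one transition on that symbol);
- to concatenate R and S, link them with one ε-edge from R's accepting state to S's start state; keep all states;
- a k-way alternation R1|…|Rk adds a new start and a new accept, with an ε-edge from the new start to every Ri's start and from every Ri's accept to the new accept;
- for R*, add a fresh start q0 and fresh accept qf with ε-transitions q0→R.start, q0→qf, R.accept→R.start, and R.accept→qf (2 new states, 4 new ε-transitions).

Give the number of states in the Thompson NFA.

Recursing over subexpressions:
Each of the 9 symbol leaves contributes a 2-state fragment.
  cc : 4 states
  (cc)* : 6 states
  b|a|(cc)* : 12 states
  ac : 4 states
  b|ac : 8 states
  (b|ac)* : 10 states
  ca : 4 states
  (b|ac)*|ca : 16 states
  (b|a|(cc)*)((b|ac)*|ca) : 28 states

28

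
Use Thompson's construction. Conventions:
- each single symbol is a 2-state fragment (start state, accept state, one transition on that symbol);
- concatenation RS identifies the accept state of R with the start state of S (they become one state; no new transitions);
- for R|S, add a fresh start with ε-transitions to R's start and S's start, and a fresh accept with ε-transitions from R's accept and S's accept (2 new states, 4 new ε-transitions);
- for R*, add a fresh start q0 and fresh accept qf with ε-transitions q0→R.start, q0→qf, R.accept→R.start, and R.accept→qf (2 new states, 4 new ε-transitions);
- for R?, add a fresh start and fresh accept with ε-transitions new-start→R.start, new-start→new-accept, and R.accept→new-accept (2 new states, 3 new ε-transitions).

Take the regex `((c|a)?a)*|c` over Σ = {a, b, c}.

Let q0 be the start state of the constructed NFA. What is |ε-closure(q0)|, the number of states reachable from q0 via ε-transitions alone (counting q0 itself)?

Let C(F) = |ε-closure(F.start)| within fragment F, and note whether F accepts ε. Symbol fragments have C = 1 and do not accept ε. Then:
  c|a → C = 1 + 1 + 1 = 3 (the new accept is not ε-reachable since no branch accepts ε)
  (c|a)? → new start has ε-edges to the inner start and to the new accept, so C = 2 + 3 = 5
  (c|a)?a → the left operand accepts ε, so the closure extends into the next operand (the shared merged state is already counted); C = 5 + (1−1) = 5
  ((c|a)?a)* → new start has ε-edges to the inner start and to the new accept, so C = 2 + 5 = 7
  ((c|a)?a)*|c → new start ε-reaches every alternative's start; at least one alternative accepts ε, so the union's new accept is reached too: C = 1 + 7 + 1 + 1 = 10

10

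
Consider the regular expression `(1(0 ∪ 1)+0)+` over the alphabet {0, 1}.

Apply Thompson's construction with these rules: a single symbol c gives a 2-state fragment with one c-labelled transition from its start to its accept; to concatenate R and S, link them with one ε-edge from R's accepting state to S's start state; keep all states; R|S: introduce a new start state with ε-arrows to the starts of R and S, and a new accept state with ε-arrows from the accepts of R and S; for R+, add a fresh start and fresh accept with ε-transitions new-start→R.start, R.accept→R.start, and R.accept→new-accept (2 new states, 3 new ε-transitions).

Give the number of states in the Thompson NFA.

14

By structural recursion:
Each of the 4 symbol leaves contributes a 2-state fragment.
  0 ∪ 1 → 6 states
  (0 ∪ 1)+ → 8 states
  1(0 ∪ 1)+0 → 12 states
  (1(0 ∪ 1)+0)+ → 14 states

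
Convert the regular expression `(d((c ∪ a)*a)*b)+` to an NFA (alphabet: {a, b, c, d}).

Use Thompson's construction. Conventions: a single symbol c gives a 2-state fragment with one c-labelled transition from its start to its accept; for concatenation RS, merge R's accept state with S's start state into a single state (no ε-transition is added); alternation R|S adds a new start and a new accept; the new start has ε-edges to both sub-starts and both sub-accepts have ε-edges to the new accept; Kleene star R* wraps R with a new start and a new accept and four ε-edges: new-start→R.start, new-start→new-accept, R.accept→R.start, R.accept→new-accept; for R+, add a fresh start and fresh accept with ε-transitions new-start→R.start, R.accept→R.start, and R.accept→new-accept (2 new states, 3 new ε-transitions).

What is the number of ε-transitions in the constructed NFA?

Per subexpression:
Each of the 5 symbol leaves contributes 0 ε-transitions.
  c ∪ a — 4 ε-transitions
  (c ∪ a)* — 8 ε-transitions
  (c ∪ a)*a — 8 ε-transitions
  ((c ∪ a)*a)* — 12 ε-transitions
  d((c ∪ a)*a)*b — 12 ε-transitions
  (d((c ∪ a)*a)*b)+ — 15 ε-transitions

15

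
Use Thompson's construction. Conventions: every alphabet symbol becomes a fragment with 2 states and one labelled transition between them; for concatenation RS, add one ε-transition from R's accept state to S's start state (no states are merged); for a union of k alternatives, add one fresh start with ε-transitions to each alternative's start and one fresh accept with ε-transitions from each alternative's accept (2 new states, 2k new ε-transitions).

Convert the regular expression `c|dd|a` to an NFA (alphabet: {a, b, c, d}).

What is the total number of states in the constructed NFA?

Per subexpression:
Each of the 4 symbol leaves contributes a 2-state fragment.
  dd → 4 states
  c|dd|a → 10 states

10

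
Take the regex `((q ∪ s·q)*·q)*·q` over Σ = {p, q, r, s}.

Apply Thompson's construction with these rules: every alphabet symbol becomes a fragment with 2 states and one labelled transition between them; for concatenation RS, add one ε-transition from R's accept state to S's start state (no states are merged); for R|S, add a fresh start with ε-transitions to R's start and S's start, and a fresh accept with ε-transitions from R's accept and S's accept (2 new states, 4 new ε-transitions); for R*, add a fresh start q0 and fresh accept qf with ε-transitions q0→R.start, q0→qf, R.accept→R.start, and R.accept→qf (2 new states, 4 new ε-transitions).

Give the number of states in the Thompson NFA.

16

Bottom-up over the parse tree:
Each of the 5 symbol leaves contributes a 2-state fragment.
  s·q → 4 states
  q ∪ s·q → 8 states
  (q ∪ s·q)* → 10 states
  (q ∪ s·q)*·q → 12 states
  ((q ∪ s·q)*·q)* → 14 states
  ((q ∪ s·q)*·q)*·q → 16 states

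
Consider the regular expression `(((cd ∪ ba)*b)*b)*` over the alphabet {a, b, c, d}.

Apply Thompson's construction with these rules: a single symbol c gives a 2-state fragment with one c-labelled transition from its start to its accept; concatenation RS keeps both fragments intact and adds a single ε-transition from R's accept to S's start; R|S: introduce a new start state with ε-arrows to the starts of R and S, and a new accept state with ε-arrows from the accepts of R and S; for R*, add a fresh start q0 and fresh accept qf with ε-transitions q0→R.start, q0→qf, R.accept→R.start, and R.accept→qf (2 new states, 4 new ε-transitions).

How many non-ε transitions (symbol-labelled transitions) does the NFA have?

Recursing over subexpressions:
Each of the 6 symbol leaves contributes exactly 1 symbol transition.
  cd : 2 symbol transitions
  ba : 2 symbol transitions
  cd ∪ ba : 4 symbol transitions
  (cd ∪ ba)* : 4 symbol transitions
  (cd ∪ ba)*b : 5 symbol transitions
  ((cd ∪ ba)*b)* : 5 symbol transitions
  ((cd ∪ ba)*b)*b : 6 symbol transitions
  (((cd ∪ ba)*b)*b)* : 6 symbol transitions

6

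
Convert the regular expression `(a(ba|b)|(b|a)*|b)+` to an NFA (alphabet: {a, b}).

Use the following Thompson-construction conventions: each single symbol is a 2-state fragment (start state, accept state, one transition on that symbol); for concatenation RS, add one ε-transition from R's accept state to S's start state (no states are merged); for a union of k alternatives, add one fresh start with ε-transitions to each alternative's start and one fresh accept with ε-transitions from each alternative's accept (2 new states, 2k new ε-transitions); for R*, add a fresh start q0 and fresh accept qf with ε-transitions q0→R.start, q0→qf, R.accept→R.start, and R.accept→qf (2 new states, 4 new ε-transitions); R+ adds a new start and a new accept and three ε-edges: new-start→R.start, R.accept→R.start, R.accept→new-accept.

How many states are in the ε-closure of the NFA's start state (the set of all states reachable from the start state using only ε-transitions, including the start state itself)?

11

Work bottom-up. For each fragment F, track |ε-closure(F.start)| and whether F's accept lies in that closure (i.e. whether F accepts ε). A single-symbol fragment has closure size 1 and does not accept ε.
  ba → same as the first factor's closure: C = 1
  ba|b → C = 1 + 1 + 1 = 3 (the new accept is not ε-reachable since no branch accepts ε)
  a(ba|b) → C equals the left operand's closure size = 1 (its accept is not ε-reachable, so the closure stops there)
  b|a → new start ε-reaches every alternative's start; none of them accept ε, so the new accept is not reached: C = 1 + 1 + 1 = 3
  (b|a)* → C = 1 (new start) + 3 (body) + 1 (new accept) = 5
  a(ba|b)|(b|a)*|b → new start ε-reaches every alternative's start; at least one alternative accepts ε, so the union's new accept is reached too: C = 1 + 1 + 5 + 1 + 1 = 9
  (a(ba|b)|(b|a)*|b)+ → C = 1 + 9 + 1 (new accept, reached because the body accepts ε) = 11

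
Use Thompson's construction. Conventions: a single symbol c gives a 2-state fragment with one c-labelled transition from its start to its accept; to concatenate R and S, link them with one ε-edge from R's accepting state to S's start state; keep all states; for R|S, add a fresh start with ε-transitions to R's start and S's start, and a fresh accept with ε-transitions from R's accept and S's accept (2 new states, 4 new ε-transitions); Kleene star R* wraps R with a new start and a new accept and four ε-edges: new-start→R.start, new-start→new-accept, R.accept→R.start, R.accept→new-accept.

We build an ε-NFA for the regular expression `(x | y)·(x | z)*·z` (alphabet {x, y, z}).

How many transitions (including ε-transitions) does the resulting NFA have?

19

Recursing over subexpressions:
Each of the 5 symbol leaves contributes 1 transition (1 symbol, 0 ε).
  x | y — 6 transitions (2 symbol, 4 ε)
  x | z — 6 transitions (2 symbol, 4 ε)
  (x | z)* — 10 transitions (2 symbol, 8 ε)
  (x | y)·(x | z)*·z — 19 transitions (5 symbol, 14 ε)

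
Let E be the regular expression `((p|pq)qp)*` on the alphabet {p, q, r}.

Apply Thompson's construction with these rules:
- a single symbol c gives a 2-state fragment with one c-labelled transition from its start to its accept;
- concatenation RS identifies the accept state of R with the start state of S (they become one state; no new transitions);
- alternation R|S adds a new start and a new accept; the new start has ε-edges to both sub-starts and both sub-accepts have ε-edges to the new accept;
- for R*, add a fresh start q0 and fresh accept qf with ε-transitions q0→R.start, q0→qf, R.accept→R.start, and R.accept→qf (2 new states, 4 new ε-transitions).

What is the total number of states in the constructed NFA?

By structural recursion:
Each of the 5 symbol leaves contributes a 2-state fragment.
  pq — 3 states
  p|pq — 7 states
  (p|pq)qp — 9 states
  ((p|pq)qp)* — 11 states

11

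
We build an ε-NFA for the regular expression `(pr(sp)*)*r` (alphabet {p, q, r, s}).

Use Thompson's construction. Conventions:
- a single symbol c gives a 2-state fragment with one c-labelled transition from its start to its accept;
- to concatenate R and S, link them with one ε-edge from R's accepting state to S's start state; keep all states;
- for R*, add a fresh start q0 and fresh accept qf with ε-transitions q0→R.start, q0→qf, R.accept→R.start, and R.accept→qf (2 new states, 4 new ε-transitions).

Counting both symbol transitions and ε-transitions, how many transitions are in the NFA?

By structural recursion:
Each of the 5 symbol leaves contributes 1 transition (1 symbol, 0 ε).
  sp : 3 transitions (2 symbol, 1 ε)
  (sp)* : 7 transitions (2 symbol, 5 ε)
  pr(sp)* : 11 transitions (4 symbol, 7 ε)
  (pr(sp)*)* : 15 transitions (4 symbol, 11 ε)
  (pr(sp)*)*r : 17 transitions (5 symbol, 12 ε)

17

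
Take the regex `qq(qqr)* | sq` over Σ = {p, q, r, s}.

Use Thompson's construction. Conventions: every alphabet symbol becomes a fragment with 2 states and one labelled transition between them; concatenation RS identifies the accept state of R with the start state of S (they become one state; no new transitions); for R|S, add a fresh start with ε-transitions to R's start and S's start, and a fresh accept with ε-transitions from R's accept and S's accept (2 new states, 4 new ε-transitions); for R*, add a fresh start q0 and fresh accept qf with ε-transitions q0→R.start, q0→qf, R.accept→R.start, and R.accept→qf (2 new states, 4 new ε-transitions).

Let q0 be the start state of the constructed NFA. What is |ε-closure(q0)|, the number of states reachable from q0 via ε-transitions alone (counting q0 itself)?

3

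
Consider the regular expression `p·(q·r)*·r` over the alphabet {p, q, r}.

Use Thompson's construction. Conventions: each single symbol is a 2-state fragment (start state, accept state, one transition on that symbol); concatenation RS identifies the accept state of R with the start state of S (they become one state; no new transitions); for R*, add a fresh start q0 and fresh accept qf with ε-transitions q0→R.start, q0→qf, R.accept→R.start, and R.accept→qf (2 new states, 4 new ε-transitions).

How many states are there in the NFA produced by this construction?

7

Recursing over subexpressions:
Each of the 4 symbol leaves contributes a 2-state fragment.
  q·r → 3 states
  (q·r)* → 5 states
  p·(q·r)*·r → 7 states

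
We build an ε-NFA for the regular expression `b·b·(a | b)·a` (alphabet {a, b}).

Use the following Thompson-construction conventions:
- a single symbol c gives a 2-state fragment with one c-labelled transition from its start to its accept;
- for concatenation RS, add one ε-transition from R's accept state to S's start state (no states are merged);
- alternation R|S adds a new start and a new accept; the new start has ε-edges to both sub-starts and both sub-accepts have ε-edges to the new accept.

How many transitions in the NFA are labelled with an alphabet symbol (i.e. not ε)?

5

Per subexpression:
Each of the 5 symbol leaves contributes exactly 1 symbol transition.
  a | b = 2 symbol transitions
  b·b·(a | b)·a = 5 symbol transitions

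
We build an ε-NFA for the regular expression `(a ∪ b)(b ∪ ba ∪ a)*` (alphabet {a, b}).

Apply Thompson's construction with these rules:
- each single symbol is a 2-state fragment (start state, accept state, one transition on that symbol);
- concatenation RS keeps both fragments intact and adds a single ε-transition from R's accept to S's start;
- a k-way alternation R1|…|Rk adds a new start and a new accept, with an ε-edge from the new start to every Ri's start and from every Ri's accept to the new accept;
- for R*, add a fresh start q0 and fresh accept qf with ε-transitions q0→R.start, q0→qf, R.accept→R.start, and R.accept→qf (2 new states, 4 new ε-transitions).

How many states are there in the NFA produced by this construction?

18

Bottom-up over the parse tree:
Each of the 6 symbol leaves contributes a 2-state fragment.
  a ∪ b = 6 states
  ba = 4 states
  b ∪ ba ∪ a = 10 states
  (b ∪ ba ∪ a)* = 12 states
  (a ∪ b)(b ∪ ba ∪ a)* = 18 states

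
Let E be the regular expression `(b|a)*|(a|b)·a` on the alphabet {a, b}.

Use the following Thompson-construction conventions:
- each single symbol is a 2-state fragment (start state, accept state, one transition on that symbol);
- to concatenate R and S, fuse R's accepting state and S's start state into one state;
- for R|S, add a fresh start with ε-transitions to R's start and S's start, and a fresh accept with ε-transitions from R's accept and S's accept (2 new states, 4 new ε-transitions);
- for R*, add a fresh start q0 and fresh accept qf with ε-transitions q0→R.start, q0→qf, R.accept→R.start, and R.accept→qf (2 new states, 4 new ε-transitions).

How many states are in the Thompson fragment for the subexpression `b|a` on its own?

Fragment for `b|a`:
Each of the 2 symbol leaves contributes a 2-state fragment.
  b|a = 6 states

6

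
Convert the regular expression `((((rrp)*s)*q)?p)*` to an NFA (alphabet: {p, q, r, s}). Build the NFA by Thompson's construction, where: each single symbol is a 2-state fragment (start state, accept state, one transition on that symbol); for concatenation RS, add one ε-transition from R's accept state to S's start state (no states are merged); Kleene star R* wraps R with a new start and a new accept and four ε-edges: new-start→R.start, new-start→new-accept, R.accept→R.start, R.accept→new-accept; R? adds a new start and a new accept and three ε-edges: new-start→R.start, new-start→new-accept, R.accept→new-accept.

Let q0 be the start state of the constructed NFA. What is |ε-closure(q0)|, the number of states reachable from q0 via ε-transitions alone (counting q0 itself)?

12

Let C(F) = |ε-closure(F.start)| within fragment F, and note whether F accepts ε. Symbol fragments have C = 1 and do not accept ε. Then:
  rrp → |closure| equals the left operand's closure size = 1 (its accept is not ε-reachable, so the closure stops there)
  (rrp)* → the star's fresh start ε-reaches both the body's start and the fresh accept: |closure| = 2 + 1 = 3
  (rrp)*s → |closure| = 3 + 1 = 4 (closure spills across the concat boundary because the left factor accepts ε)
  ((rrp)*s)* → |closure| = 1 (new start) + 4 (body) + 1 (new accept) = 6
  ((rrp)*s)*q → |closure| = 6 + 1 = 7 (closure spills across the concat boundary because the left factor accepts ε)
  (((rrp)*s)*q)? → |closure| = 1 (new start) + 7 (body) + 1 (new accept, via ε) = 9
  (((rrp)*s)*q)?p → the left operand accepts ε, so the closure extends into the next operand (via the concat ε-link); |closure| = 9 + 1 = 10
  ((((rrp)*s)*q)?p)* → new start has ε-edges to the inner start and to the new accept, so |closure| = 2 + 10 = 12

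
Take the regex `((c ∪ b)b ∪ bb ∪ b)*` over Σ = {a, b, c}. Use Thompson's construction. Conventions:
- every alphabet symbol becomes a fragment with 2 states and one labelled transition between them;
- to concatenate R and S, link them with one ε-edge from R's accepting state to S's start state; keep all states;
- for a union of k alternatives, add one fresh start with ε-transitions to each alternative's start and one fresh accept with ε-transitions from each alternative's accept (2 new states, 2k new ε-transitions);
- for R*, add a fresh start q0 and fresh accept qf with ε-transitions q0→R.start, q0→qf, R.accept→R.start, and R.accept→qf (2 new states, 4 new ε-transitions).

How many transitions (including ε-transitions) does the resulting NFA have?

Per subexpression:
Each of the 6 symbol leaves contributes 1 transition (1 symbol, 0 ε).
  c ∪ b = 6 transitions (2 symbol, 4 ε)
  (c ∪ b)b = 8 transitions (3 symbol, 5 ε)
  bb = 3 transitions (2 symbol, 1 ε)
  (c ∪ b)b ∪ bb ∪ b = 18 transitions (6 symbol, 12 ε)
  ((c ∪ b)b ∪ bb ∪ b)* = 22 transitions (6 symbol, 16 ε)

22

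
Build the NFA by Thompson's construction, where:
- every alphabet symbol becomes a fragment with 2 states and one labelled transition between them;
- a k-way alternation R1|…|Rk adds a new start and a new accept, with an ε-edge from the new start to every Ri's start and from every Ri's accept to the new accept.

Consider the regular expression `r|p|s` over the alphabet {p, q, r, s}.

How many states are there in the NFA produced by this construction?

By structural recursion:
Each of the 3 symbol leaves contributes a 2-state fragment.
  r|p|s → 8 states

8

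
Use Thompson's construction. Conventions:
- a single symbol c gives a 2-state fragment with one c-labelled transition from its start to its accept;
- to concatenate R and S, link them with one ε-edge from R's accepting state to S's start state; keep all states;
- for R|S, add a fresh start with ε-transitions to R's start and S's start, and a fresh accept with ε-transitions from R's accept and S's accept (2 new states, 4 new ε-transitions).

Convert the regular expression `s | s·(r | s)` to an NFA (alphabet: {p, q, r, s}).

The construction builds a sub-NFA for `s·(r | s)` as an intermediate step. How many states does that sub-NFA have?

Fragment for `s·(r | s)`:
Each of the 3 symbol leaves contributes a 2-state fragment.
  r | s — 6 states
  s·(r | s) — 8 states

8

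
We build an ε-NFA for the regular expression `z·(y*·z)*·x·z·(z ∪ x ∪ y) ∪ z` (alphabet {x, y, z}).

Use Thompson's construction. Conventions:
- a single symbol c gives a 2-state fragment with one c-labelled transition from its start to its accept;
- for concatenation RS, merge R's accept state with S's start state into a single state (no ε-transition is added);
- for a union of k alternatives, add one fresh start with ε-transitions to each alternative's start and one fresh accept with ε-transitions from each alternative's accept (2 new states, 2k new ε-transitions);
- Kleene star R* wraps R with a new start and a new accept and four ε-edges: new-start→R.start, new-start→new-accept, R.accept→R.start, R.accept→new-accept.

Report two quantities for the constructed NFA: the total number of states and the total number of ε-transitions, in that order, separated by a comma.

Building bottom-up:
Each of the 9 symbol leaves contributes 2 states and 0 ε-transitions.
  y* = 4 states, 4 ε-transitions
  y*·z = 5 states, 4 ε-transitions
  (y*·z)* = 7 states, 8 ε-transitions
  z ∪ x ∪ y = 8 states, 6 ε-transitions
  z·(y*·z)*·x·z·(z ∪ x ∪ y) = 17 states, 14 ε-transitions
  z·(y*·z)*·x·z·(z ∪ x ∪ y) ∪ z = 21 states, 18 ε-transitions

21, 18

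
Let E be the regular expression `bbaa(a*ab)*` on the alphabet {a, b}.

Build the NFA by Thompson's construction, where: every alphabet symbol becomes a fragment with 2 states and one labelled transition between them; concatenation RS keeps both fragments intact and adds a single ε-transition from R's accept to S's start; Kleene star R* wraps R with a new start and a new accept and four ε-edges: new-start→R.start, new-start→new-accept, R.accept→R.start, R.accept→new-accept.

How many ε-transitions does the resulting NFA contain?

Bottom-up over the parse tree:
Each of the 7 symbol leaves contributes 0 ε-transitions.
  a* = 4 ε-transitions
  a*ab = 6 ε-transitions
  (a*ab)* = 10 ε-transitions
  bbaa(a*ab)* = 14 ε-transitions

14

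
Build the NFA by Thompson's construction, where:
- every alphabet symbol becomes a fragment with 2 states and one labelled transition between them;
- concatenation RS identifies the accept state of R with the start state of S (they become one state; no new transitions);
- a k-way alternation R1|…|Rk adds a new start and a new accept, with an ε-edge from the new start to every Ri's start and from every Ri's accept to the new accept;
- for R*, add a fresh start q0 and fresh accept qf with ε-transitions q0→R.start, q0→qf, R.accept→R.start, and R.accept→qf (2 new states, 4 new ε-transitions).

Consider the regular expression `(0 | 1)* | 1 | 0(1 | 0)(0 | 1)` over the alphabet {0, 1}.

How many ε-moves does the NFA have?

Recursing over subexpressions:
Each of the 8 symbol leaves contributes 0 ε-transitions.
  0 | 1 — 4 ε-transitions
  (0 | 1)* — 8 ε-transitions
  1 | 0 — 4 ε-transitions
  0 | 1 — 4 ε-transitions
  0(1 | 0)(0 | 1) — 8 ε-transitions
  (0 | 1)* | 1 | 0(1 | 0)(0 | 1) — 22 ε-transitions

22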